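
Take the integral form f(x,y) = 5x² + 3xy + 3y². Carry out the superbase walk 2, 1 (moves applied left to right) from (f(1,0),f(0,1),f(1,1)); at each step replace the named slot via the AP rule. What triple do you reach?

start (5,3,11) = (f(1,0),f(0,1),f(1,1))
replace slot 2: 2·(5+11) − 3 = 29 → (5,29,11)
replace slot 1: 2·(29+11) − 5 = 75 → (75,29,11)

75,29,11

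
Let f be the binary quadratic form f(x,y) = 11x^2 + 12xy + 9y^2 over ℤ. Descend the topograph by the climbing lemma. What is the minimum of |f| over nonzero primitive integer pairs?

translate: b→-10 (≡12 mod 22), so (11,12,9)→(11,-10,8)
flip: (11,-10,8)→(8,10,11)
translate: b→-6 (≡10 mod 16), so (8,10,11)→(8,-6,9)
reduced (well bottom): (8,-6,9) with a≤c, −a<b≤a
well minimum = a = 8

8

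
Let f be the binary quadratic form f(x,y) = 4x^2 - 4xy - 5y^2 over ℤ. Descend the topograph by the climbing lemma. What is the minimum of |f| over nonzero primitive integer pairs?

descent: ρ → (-5,4,4)  [lands on river]
river: ρ → (4,4,-5)
river: ρ → (-5,6,3)
river: ρ → (3,6,-5)
closes: descent 1, river 4
min |a| on river = 3

3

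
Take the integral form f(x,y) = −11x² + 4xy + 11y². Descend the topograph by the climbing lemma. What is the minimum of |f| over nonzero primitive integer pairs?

river: ρ → (11,18,-4)
river: ρ → (-4,22,1)
river: ρ → (1,22,-4)
river: ρ → (-4,18,11)
river: ρ → (11,4,-11)
river: ρ → (-11,18,4)
river: ρ → (4,22,-1)
river: ρ → (-1,22,4)
river: ρ → (4,18,-11)
river: ρ → (-11,4,11)
closes: descent 0, river 10
min |a| on river = 1

1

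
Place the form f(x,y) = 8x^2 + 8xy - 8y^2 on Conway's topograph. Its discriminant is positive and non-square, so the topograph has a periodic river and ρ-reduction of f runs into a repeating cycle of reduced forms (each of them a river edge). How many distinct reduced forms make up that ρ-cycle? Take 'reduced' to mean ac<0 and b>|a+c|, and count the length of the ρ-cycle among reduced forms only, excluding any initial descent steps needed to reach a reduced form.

D = 320, ⌊√D⌋ = 17
river: ρ → (-8,8,8)
river: ρ → (8,8,-8)
ρ-cycle length = 2 (tail of 0 descent steps not counted)

2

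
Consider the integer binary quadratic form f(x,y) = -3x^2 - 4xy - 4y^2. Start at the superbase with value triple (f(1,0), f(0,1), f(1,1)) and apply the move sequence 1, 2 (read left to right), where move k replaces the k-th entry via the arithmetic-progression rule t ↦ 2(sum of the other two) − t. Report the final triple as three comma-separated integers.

start (-3,-4,-11) = (f(1,0),f(0,1),f(1,1))
replace slot 1: 2·((-4)+(-11)) − (-3) = -27 → (-27,-4,-11)
replace slot 2: 2·((-27)+(-11)) − (-4) = -72 → (-27,-72,-11)

-27,-72,-11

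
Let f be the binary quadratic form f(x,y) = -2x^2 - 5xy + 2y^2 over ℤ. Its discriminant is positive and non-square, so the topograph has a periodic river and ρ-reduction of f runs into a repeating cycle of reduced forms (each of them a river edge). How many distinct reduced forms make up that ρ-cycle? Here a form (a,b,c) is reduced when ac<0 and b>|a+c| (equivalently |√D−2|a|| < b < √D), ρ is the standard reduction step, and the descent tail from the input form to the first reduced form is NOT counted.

D = 41, ⌊√D⌋ = 6
descent: ρ → (2,5,-2)  [lands on river]
river: ρ → (-2,3,4)
river: ρ → (4,5,-1)
river: ρ → (-1,5,4)
river: ρ → (4,3,-2)
river: ρ → (-2,5,2)
river: ρ → (2,3,-4)
river: ρ → (-4,5,1)
river: ρ → (1,5,-4)
river: ρ → (-4,3,2)
ρ-cycle length = 10 (tail of 1 descent step not counted)

10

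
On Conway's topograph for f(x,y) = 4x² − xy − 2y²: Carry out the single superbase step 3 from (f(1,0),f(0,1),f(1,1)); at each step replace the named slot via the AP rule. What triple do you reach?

start (4,-2,1) = (f(1,0),f(0,1),f(1,1))
replace slot 3: 2·(4+(-2)) − 1 = 3 → (4,-2,3)

4,-2,3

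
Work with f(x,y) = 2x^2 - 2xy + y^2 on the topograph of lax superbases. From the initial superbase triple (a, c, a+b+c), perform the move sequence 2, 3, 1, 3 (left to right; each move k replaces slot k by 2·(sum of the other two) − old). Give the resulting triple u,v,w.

start (2,1,1) = (f(1,0),f(0,1),f(1,1))
replace slot 2: 2·(2+1) − 1 = 5 → (2,5,1)
replace slot 3: 2·(2+5) − 1 = 13 → (2,5,13)
replace slot 1: 2·(5+13) − 2 = 34 → (34,5,13)
replace slot 3: 2·(34+5) − 13 = 65 → (34,5,65)

34,5,65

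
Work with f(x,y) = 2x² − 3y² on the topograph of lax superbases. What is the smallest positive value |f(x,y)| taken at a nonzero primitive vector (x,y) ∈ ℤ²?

descent: ρ → (-3,0,2)
descent: ρ → (2,4,-1)  [lands on river]
river: ρ → (-1,4,2)
closes: descent 2, river 2
min |a| on river = 1

1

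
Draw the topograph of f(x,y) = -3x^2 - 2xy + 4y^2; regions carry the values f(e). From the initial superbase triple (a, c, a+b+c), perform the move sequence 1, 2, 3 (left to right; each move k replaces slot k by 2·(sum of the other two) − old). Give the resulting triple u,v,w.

start (-3,4,-1) = (f(1,0),f(0,1),f(1,1))
replace slot 1: 2·(4+(-1)) − (-3) = 9 → (9,4,-1)
replace slot 2: 2·(9+(-1)) − 4 = 12 → (9,12,-1)
replace slot 3: 2·(9+12) − (-1) = 43 → (9,12,43)

9,12,43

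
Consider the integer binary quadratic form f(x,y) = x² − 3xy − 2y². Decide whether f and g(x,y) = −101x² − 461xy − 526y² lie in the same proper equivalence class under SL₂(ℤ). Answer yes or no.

D₁ = 17, D₂ = 17
river cycle of f (length 6): (-2, 3, 1), (1, 3, -2), (-2, 1, 2), (2, 3, -1), (-1, 3, 2), (2, 1, -2)
river cycle of g (length 6): (-1, 3, 2), (2, 1, -2), (-2, 3, 1), (1, 3, -2), (-2, 1, 2), (2, 3, -1)
cycles coincide ⇒ equivalent

yes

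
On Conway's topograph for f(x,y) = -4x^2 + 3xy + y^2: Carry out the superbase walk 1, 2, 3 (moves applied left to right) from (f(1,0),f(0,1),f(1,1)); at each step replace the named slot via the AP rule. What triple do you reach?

start (-4,1,0) = (f(1,0),f(0,1),f(1,1))
replace slot 1: 2·(1+0) − (-4) = 6 → (6,1,0)
replace slot 2: 2·(6+0) − 1 = 11 → (6,11,0)
replace slot 3: 2·(6+11) − 0 = 34 → (6,11,34)

6,11,34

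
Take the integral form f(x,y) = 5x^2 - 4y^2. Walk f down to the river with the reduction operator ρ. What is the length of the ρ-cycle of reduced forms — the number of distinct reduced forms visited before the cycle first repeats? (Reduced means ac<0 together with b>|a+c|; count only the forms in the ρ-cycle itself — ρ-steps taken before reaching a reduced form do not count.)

D = 80, ⌊√D⌋ = 8
descent: ρ → (-4,8,1)  [lands on river]
river: ρ → (1,8,-4)
ρ-cycle length = 2 (tail of 1 descent step not counted)

2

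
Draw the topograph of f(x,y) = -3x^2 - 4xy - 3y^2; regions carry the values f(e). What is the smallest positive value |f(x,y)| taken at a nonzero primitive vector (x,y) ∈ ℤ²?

translate: b→-2 (≡4 mod 6), so (3,4,3)→(3,-2,2)
flip: (3,-2,2)→(2,2,3)
reduced (well bottom): (2,2,3) with a≤c, −a<b≤a
well minimum |f| = |-2| = 2 (negative-definite)

2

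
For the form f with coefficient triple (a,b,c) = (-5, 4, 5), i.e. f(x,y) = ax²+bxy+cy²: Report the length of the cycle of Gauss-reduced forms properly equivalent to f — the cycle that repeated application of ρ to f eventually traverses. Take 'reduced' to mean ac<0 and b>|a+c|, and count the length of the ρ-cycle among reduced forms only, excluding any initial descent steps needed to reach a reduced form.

D = 116, ⌊√D⌋ = 10
river: ρ → (5,6,-4)
river: ρ → (-4,10,1)
river: ρ → (1,10,-4)
river: ρ → (-4,6,5)
river: ρ → (5,4,-5)
river: ρ → (-5,6,4)
river: ρ → (4,10,-1)
river: ρ → (-1,10,4)
river: ρ → (4,6,-5)
river: ρ → (-5,4,5)
ρ-cycle length = 10 (tail of 0 descent steps not counted)

10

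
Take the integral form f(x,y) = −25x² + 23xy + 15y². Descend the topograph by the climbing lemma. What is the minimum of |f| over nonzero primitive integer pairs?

river: ρ → (15,37,-11)
river: ρ → (-11,29,27)
river: ρ → (27,25,-13)
river: ρ → (-13,27,25)
river: ρ → (25,23,-15)
river: ρ → (-15,37,11)
river: ρ → (11,29,-27)
river: ρ → (-27,25,13)
river: ρ → (13,27,-25)
river: ρ → (-25,23,15)
closes: descent 0, river 10
min |a| on river = 11

11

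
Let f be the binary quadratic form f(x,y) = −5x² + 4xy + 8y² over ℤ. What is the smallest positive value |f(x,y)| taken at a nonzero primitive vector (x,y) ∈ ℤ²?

river: ρ → (8,12,-1)
river: ρ → (-1,12,8)
river: ρ → (8,4,-5)
river: ρ → (-5,6,7)
river: ρ → (7,8,-4)
river: ρ → (-4,8,7)
river: ρ → (7,6,-5)
river: ρ → (-5,4,8)
closes: descent 0, river 8
min |a| on river = 1

1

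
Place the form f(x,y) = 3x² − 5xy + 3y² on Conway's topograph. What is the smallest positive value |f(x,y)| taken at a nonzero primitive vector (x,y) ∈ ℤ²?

translate: b→1 (≡-5 mod 6), so (3,-5,3)→(3,1,1)
flip: (3,1,1)→(1,-1,3)
translate: b→1 (≡-1 mod 2), so (1,-1,3)→(1,1,3)
reduced (well bottom): (1,1,3) with a≤c, −a<b≤a
well minimum = a = 1

1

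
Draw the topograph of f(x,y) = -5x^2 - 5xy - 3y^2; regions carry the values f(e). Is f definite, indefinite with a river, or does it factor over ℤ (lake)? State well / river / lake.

D = b²−4ac = (-5)² − 4·(-5)·(-3) = -35
D < 0 ⇒ definite ⇒ every region one sign ⇒ single well

well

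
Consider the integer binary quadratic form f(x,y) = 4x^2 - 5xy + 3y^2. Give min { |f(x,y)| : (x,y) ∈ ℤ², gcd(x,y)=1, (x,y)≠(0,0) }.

translate: b→3 (≡-5 mod 8), so (4,-5,3)→(4,3,2)
flip: (4,3,2)→(2,-3,4)
translate: b→1 (≡-3 mod 4), so (2,-3,4)→(2,1,3)
reduced (well bottom): (2,1,3) with a≤c, −a<b≤a
well minimum = a = 2

2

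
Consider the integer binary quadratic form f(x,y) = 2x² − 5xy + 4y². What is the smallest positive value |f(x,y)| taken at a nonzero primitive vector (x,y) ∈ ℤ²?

translate: b→-1 (≡-5 mod 4), so (2,-5,4)→(2,-1,1)
flip: (2,-1,1)→(1,1,2)
reduced (well bottom): (1,1,2) with a≤c, −a<b≤a
well minimum = a = 1

1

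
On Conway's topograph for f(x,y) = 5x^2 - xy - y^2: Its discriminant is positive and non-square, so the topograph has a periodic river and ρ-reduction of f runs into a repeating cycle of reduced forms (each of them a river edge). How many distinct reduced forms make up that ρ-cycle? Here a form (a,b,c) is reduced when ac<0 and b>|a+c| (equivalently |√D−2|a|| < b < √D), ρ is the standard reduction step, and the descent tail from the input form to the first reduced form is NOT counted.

D = 21, ⌊√D⌋ = 4
descent: ρ → (-1,3,3)  [lands on river]
river: ρ → (3,3,-1)
ρ-cycle length = 2 (tail of 1 descent step not counted)

2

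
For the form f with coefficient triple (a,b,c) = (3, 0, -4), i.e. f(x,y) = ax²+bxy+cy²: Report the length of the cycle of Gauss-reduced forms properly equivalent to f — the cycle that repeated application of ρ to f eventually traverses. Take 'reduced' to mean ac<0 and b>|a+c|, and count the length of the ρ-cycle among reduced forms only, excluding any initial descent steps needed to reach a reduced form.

D = 48, ⌊√D⌋ = 6
descent: ρ → (-4,0,3)
descent: ρ → (3,6,-1)  [lands on river]
river: ρ → (-1,6,3)
ρ-cycle length = 2 (tail of 2 descent steps not counted)

2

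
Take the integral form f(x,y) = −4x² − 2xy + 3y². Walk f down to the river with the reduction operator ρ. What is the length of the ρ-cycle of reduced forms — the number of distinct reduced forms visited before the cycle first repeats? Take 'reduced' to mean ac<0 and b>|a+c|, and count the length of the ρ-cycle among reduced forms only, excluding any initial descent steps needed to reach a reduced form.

D = 52, ⌊√D⌋ = 7
descent: ρ → (3,2,-4)  [lands on river]
river: ρ → (-4,6,1)
river: ρ → (1,6,-4)
river: ρ → (-4,2,3)
river: ρ → (3,4,-3)
river: ρ → (-3,2,4)
river: ρ → (4,6,-1)
river: ρ → (-1,6,4)
river: ρ → (4,2,-3)
river: ρ → (-3,4,3)
ρ-cycle length = 10 (tail of 1 descent step not counted)

10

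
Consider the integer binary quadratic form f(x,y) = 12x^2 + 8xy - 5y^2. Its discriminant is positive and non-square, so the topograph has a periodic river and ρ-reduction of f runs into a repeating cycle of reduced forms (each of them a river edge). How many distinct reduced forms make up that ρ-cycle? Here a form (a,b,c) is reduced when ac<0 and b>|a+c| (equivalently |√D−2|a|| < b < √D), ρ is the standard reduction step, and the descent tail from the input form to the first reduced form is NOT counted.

D = 304, ⌊√D⌋ = 17
river: ρ → (-5,12,8)
river: ρ → (8,4,-9)
river: ρ → (-9,14,3)
river: ρ → (3,16,-4)
river: ρ → (-4,16,3)
river: ρ → (3,14,-9)
river: ρ → (-9,4,8)
river: ρ → (8,12,-5)
river: ρ → (-5,8,12)
river: ρ → (12,16,-1)
river: ρ → (-1,16,12)
river: ρ → (12,8,-5)
ρ-cycle length = 12 (tail of 0 descent steps not counted)

12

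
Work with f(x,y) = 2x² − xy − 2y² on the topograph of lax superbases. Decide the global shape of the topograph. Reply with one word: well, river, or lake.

D = b²−4ac = (-1)² − 4·2·(-2) = 17
D > 0 non-square ⇒ indefinite ⇒ periodic river

river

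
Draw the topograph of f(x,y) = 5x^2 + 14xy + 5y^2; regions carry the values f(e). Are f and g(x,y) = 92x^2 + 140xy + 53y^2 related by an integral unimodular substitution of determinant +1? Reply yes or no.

D₁ = 96, D₂ = 96
river cycle of f (length 4): (5, 6, -3), (-3, 6, 5), (5, 4, -4), (-4, 4, 5)
river cycle of g (length 4): (5, 4, -4), (-4, 4, 5), (5, 6, -3), (-3, 6, 5)
cycles coincide ⇒ equivalent

yes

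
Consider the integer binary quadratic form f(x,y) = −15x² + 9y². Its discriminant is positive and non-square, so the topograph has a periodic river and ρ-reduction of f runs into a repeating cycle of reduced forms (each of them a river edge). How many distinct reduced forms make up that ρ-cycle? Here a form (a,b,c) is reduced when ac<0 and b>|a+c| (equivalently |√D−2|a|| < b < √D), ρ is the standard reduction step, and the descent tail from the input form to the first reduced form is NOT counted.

D = 540, ⌊√D⌋ = 23
descent: ρ → (9,18,-6)  [lands on river]
river: ρ → (-6,18,9)
ρ-cycle length = 2 (tail of 1 descent step not counted)

2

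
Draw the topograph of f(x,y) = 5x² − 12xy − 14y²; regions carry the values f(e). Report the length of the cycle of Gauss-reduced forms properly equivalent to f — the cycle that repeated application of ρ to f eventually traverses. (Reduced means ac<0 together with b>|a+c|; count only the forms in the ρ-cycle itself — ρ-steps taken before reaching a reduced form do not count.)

D = 424, ⌊√D⌋ = 20
descent: ρ → (-14,12,5)  [lands on river]
river: ρ → (5,18,-5)
river: ρ → (-5,12,14)
river: ρ → (14,16,-3)
river: ρ → (-3,20,2)
river: ρ → (2,20,-3)
river: ρ → (-3,16,14)
river: ρ → (14,12,-5)
river: ρ → (-5,18,5)
river: ρ → (5,12,-14)
river: ρ → (-14,16,3)
river: ρ → (3,20,-2)
river: ρ → (-2,20,3)
river: ρ → (3,16,-14)
ρ-cycle length = 14 (tail of 1 descent step not counted)

14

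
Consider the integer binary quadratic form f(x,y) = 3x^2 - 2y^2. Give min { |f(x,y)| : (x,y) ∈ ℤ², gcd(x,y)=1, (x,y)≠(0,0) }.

descent: ρ → (-2,4,1)  [lands on river]
river: ρ → (1,4,-2)
closes: descent 1, river 2
min |a| on river = 1

1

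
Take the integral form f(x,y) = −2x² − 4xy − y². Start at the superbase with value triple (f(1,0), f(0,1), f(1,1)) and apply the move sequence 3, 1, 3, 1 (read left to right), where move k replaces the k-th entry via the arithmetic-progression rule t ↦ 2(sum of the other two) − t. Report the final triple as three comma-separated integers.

start (-2,-1,-7) = (f(1,0),f(0,1),f(1,1))
replace slot 3: 2·((-2)+(-1)) − (-7) = 1 → (-2,-1,1)
replace slot 1: 2·((-1)+1) − (-2) = 2 → (2,-1,1)
replace slot 3: 2·(2+(-1)) − 1 = 1 → (2,-1,1)
replace slot 1: 2·((-1)+1) − 2 = -2 → (-2,-1,1)

-2,-1,1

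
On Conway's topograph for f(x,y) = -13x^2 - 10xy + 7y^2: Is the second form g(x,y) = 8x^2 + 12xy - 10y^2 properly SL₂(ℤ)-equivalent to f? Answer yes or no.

D₁ = 464, D₂ = 464
river cycle of f (length 10): (7, 10, -13), (-13, 16, 4), (4, 16, -13), (-13, 10, 7), (7, 18, -5), (-5, 12, 16), (16, 20, -1), (-1, 20, 16), (16, 12, -5), (-5, 18, 7)
river cycle of g (length 10): (-10, 8, 10), (10, 12, -8), (-8, 20, 2), (2, 20, -8), (-8, 12, 10), (10, 8, -10), (-10, 12, 8), (8, 20, -2), (-2, 20, 8), (8, 12, -10)
cycles differ ⇒ inequivalent

no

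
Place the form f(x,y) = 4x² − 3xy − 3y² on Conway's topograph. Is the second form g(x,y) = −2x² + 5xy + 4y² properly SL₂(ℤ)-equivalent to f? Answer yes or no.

D₁ = 57, D₂ = 57
river cycle of f (length 6): (-3, 3, 4), (4, 5, -2), (-2, 7, 1), (1, 7, -2), (-2, 5, 4), (4, 3, -3)
river cycle of g (length 6): (4, 3, -3), (-3, 3, 4), (4, 5, -2), (-2, 7, 1), (1, 7, -2), (-2, 5, 4)
cycles coincide ⇒ equivalent

yes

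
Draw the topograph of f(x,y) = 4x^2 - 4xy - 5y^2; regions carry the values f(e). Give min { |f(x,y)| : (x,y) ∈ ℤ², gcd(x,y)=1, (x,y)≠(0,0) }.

descent: ρ → (-5,4,4)  [lands on river]
river: ρ → (4,4,-5)
river: ρ → (-5,6,3)
river: ρ → (3,6,-5)
closes: descent 1, river 4
min |a| on river = 3

3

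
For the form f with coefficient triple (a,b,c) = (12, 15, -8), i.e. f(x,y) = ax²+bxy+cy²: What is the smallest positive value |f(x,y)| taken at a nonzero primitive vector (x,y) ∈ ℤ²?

river: ρ → (-8,17,10)
river: ρ → (10,23,-2)
river: ρ → (-2,21,21)
river: ρ → (21,21,-2)
river: ρ → (-2,23,10)
river: ρ → (10,17,-8)
river: ρ → (-8,15,12)
river: ρ → (12,9,-11)
river: ρ → (-11,13,10)
river: ρ → (10,7,-14)
river: ρ → (-14,21,3)
river: ρ → (3,21,-14)
river: ρ → (-14,7,10)
river: ρ → (10,13,-11)
river: ρ → (-11,9,12)
river: ρ → (12,15,-8)
closes: descent 0, river 16
min |a| on river = 2

2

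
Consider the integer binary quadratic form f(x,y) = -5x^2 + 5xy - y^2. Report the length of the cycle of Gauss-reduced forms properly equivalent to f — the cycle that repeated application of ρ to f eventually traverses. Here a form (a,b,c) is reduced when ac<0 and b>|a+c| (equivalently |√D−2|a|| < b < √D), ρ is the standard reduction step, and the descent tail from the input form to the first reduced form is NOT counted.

D = 5, ⌊√D⌋ = 2
descent: ρ → (-1,1,1)  [lands on river]
river: ρ → (1,1,-1)
ρ-cycle length = 2 (tail of 1 descent step not counted)

2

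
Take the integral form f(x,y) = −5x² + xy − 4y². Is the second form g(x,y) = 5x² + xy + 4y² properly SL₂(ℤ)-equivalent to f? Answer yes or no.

D₁ = -79, D₂ = -79
f is negative-definite; reduce −f:
−f: flip: (5,-1,4)→(4,1,5)
−f: reduced (well bottom): (4,1,5) with a≤c, −a<b≤a
flip sign back: reduced form of f is (-4,-1,-5)
g: flip: (5,1,4)→(4,-1,5)
g: reduced (well bottom): (4,-1,5) with a≤c, −a<b≤a
reduced forms (-4, -1, -5) vs (4, -1, 5) ⇒ inequivalent

no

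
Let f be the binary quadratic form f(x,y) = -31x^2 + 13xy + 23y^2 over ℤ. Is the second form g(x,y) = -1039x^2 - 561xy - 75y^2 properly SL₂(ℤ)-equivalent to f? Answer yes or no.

D₁ = 3021, D₂ = 3021
river cycle of f (length 4): (23, 33, -21), (-21, 51, 5), (5, 49, -31), (-31, 13, 23)
river cycle of g (length 4): (5, 49, -31), (-31, 13, 23), (23, 33, -21), (-21, 51, 5)
cycles coincide ⇒ equivalent

yes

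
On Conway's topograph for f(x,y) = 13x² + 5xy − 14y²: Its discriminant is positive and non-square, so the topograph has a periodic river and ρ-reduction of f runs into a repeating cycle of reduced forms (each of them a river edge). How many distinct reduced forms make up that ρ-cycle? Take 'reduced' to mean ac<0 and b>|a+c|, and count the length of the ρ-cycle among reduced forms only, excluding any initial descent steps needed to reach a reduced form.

D = 753, ⌊√D⌋ = 27
river: ρ → (-14,23,4)
river: ρ → (4,25,-8)
river: ρ → (-8,23,7)
river: ρ → (7,19,-14)
river: ρ → (-14,9,12)
river: ρ → (12,15,-11)
river: ρ → (-11,7,16)
river: ρ → (16,25,-2)
river: ρ → (-2,27,3)
river: ρ → (3,27,-2)
river: ρ → (-2,25,16)
river: ρ → (16,7,-11)
river: ρ → (-11,15,12)
river: ρ → (12,9,-14)
river: ρ → (-14,19,7)
river: ρ → (7,23,-8)
river: ρ → (-8,25,4)
river: ρ → (4,23,-14)
river: ρ → (-14,5,13)
river: ρ → (13,21,-6)
river: ρ → (-6,27,1)
river: ρ → (1,27,-6)
river: ρ → (-6,21,13)
river: ρ → (13,5,-14)
ρ-cycle length = 24 (tail of 0 descent steps not counted)

24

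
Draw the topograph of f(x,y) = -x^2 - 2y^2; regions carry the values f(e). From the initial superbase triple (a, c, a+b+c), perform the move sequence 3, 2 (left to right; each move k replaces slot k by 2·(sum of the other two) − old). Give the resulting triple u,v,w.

start (-1,-2,-3) = (f(1,0),f(0,1),f(1,1))
replace slot 3: 2·((-1)+(-2)) − (-3) = -3 → (-1,-2,-3)
replace slot 2: 2·((-1)+(-3)) − (-2) = -6 → (-1,-6,-3)

-1,-6,-3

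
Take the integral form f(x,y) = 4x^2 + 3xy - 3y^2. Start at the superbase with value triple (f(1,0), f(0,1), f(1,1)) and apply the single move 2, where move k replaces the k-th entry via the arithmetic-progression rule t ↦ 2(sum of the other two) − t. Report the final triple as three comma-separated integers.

start (4,-3,4) = (f(1,0),f(0,1),f(1,1))
replace slot 2: 2·(4+4) − (-3) = 19 → (4,19,4)

4,19,4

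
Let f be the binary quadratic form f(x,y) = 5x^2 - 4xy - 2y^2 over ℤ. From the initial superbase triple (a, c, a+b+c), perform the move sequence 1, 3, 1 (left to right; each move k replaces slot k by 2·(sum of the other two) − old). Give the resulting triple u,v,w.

start (5,-2,-1) = (f(1,0),f(0,1),f(1,1))
replace slot 1: 2·((-2)+(-1)) − 5 = -11 → (-11,-2,-1)
replace slot 3: 2·((-11)+(-2)) − (-1) = -25 → (-11,-2,-25)
replace slot 1: 2·((-2)+(-25)) − (-11) = -43 → (-43,-2,-25)

-43,-2,-25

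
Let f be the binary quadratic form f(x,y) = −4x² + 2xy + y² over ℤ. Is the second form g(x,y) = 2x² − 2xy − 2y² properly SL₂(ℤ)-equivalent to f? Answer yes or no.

D₁ = 20, D₂ = 20
river cycle of f (length 2): (1, 4, -1), (-1, 4, 1)
river cycle of g (length 2): (-2, 2, 2), (2, 2, -2)
cycles differ ⇒ inequivalent

no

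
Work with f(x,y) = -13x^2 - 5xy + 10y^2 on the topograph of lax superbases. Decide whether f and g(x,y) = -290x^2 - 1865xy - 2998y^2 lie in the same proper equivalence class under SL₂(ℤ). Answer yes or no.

D₁ = 545, D₂ = 545
river cycle of f (length 8): (10, 5, -13), (-13, 21, 2), (2, 23, -2), (-2, 21, 13), (13, 5, -10), (-10, 15, 8), (8, 17, -8), (-8, 15, 10)
river cycle of g (length 8): (-13, 21, 2), (2, 23, -2), (-2, 21, 13), (13, 5, -10), (-10, 15, 8), (8, 17, -8), (-8, 15, 10), (10, 5, -13)
cycles coincide ⇒ equivalent

yes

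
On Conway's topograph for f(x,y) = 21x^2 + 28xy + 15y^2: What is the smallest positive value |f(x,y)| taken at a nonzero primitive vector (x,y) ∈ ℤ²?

translate: b→-14 (≡28 mod 42), so (21,28,15)→(21,-14,8)
flip: (21,-14,8)→(8,14,21)
translate: b→-2 (≡14 mod 16), so (8,14,21)→(8,-2,15)
reduced (well bottom): (8,-2,15) with a≤c, −a<b≤a
well minimum = a = 8

8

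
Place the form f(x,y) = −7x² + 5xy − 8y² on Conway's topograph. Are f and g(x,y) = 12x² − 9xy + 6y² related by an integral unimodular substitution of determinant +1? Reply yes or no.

D₁ = -199, D₂ = -207
discriminants differ ⇒ not SL₂(ℤ)-equivalent

no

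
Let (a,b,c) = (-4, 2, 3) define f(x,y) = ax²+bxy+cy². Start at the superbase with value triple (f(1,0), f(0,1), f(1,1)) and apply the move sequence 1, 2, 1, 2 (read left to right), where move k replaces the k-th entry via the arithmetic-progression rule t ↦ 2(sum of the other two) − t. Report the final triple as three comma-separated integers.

start (-4,3,1) = (f(1,0),f(0,1),f(1,1))
replace slot 1: 2·(3+1) − (-4) = 12 → (12,3,1)
replace slot 2: 2·(12+1) − 3 = 23 → (12,23,1)
replace slot 1: 2·(23+1) − 12 = 36 → (36,23,1)
replace slot 2: 2·(36+1) − 23 = 51 → (36,51,1)

36,51,1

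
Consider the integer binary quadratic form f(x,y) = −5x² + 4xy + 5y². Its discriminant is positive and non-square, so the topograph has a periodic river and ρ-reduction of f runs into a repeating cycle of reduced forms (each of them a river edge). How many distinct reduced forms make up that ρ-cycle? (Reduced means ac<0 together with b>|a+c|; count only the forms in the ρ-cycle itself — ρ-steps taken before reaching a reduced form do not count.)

D = 116, ⌊√D⌋ = 10
river: ρ → (5,6,-4)
river: ρ → (-4,10,1)
river: ρ → (1,10,-4)
river: ρ → (-4,6,5)
river: ρ → (5,4,-5)
river: ρ → (-5,6,4)
river: ρ → (4,10,-1)
river: ρ → (-1,10,4)
river: ρ → (4,6,-5)
river: ρ → (-5,4,5)
ρ-cycle length = 10 (tail of 0 descent steps not counted)

10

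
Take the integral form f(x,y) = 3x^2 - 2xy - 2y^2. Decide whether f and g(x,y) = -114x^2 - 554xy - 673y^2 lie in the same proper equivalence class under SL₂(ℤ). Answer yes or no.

D₁ = 28, D₂ = 28
river cycle of f (length 4): (-2, 2, 3), (3, 4, -1), (-1, 4, 3), (3, 2, -2)
river cycle of g (length 4): (-2, 2, 3), (3, 4, -1), (-1, 4, 3), (3, 2, -2)
cycles coincide ⇒ equivalent

yes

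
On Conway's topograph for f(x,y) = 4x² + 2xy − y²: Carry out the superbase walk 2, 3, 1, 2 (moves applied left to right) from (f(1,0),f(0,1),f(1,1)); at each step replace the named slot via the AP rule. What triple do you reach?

start (4,-1,5) = (f(1,0),f(0,1),f(1,1))
replace slot 2: 2·(4+5) − (-1) = 19 → (4,19,5)
replace slot 3: 2·(4+19) − 5 = 41 → (4,19,41)
replace slot 1: 2·(19+41) − 4 = 116 → (116,19,41)
replace slot 2: 2·(116+41) − 19 = 295 → (116,295,41)

116,295,41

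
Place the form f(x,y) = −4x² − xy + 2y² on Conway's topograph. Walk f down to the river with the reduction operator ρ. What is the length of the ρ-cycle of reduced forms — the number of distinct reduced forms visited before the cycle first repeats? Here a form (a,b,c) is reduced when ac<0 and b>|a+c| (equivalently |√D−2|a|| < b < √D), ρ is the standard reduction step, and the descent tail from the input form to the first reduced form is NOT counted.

D = 33, ⌊√D⌋ = 5
descent: ρ → (2,5,-1)  [lands on river]
river: ρ → (-1,5,2)
river: ρ → (2,3,-3)
river: ρ → (-3,3,2)
ρ-cycle length = 4 (tail of 1 descent step not counted)

4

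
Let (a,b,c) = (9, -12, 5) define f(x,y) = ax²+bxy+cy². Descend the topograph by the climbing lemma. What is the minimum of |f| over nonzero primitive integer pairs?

translate: b→6 (≡-12 mod 18), so (9,-12,5)→(9,6,2)
flip: (9,6,2)→(2,-6,9)
translate: b→2 (≡-6 mod 4), so (2,-6,9)→(2,2,5)
reduced (well bottom): (2,2,5) with a≤c, −a<b≤a
well minimum = a = 2

2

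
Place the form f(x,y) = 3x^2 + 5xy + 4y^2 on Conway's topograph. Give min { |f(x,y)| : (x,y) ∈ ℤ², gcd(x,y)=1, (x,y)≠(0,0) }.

translate: b→-1 (≡5 mod 6), so (3,5,4)→(3,-1,2)
flip: (3,-1,2)→(2,1,3)
reduced (well bottom): (2,1,3) with a≤c, −a<b≤a
well minimum = a = 2

2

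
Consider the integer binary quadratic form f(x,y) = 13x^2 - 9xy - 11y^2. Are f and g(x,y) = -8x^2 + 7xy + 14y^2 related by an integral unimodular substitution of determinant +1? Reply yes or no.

D₁ = 653, D₂ = 497
discriminants differ ⇒ not SL₂(ℤ)-equivalent

no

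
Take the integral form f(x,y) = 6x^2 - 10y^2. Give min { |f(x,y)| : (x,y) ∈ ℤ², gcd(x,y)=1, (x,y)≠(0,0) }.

descent: ρ → (-10,0,6)
descent: ρ → (6,12,-4)  [lands on river]
river: ρ → (-4,12,6)
closes: descent 2, river 2
min |a| on river = 4

4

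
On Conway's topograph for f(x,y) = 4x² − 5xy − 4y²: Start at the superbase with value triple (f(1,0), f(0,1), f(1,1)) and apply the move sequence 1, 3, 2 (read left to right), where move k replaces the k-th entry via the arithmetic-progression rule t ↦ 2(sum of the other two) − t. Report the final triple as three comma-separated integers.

start (4,-4,-5) = (f(1,0),f(0,1),f(1,1))
replace slot 1: 2·((-4)+(-5)) − 4 = -22 → (-22,-4,-5)
replace slot 3: 2·((-22)+(-4)) − (-5) = -47 → (-22,-4,-47)
replace slot 2: 2·((-22)+(-47)) − (-4) = -134 → (-22,-134,-47)

-22,-134,-47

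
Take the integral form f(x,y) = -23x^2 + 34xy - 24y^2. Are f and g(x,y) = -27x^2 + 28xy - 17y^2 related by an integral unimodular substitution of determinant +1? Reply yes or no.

D₁ = -1052, D₂ = -1052
f is negative-definite; reduce −f:
−f: translate: b→12 (≡-34 mod 46), so (23,-34,24)→(23,12,13)
−f: flip: (23,12,13)→(13,-12,23)
−f: reduced (well bottom): (13,-12,23) with a≤c, −a<b≤a
flip sign back: reduced form of f is (-13,12,-23)
g is negative-definite; reduce −g:
−g: translate: b→26 (≡-28 mod 54), so (27,-28,17)→(27,26,16)
−g: flip: (27,26,16)→(16,-26,27)
−g: translate: b→6 (≡-26 mod 32), so (16,-26,27)→(16,6,17)
−g: reduced (well bottom): (16,6,17) with a≤c, −a<b≤a
flip sign back: reduced form of g is (-16,-6,-17)
reduced forms (-13, 12, -23) vs (-16, -6, -17) ⇒ inequivalent

no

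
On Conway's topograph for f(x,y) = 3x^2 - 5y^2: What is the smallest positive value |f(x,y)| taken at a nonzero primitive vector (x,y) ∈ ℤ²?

descent: ρ → (-5,0,3)
descent: ρ → (3,6,-2)  [lands on river]
river: ρ → (-2,6,3)
closes: descent 2, river 2
min |a| on river = 2

2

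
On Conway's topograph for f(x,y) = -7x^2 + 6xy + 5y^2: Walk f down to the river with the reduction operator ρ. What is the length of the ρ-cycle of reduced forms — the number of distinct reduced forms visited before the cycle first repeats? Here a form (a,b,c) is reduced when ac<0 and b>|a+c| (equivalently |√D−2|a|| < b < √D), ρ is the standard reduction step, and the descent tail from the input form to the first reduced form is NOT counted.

D = 176, ⌊√D⌋ = 13
river: ρ → (5,4,-8)
river: ρ → (-8,12,1)
river: ρ → (1,12,-8)
river: ρ → (-8,4,5)
river: ρ → (5,6,-7)
river: ρ → (-7,8,4)
river: ρ → (4,8,-7)
river: ρ → (-7,6,5)
ρ-cycle length = 8 (tail of 0 descent steps not counted)

8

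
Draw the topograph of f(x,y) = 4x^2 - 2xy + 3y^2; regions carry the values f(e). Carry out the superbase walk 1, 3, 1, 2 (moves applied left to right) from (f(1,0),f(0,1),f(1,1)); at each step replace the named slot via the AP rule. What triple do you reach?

start (4,3,5) = (f(1,0),f(0,1),f(1,1))
replace slot 1: 2·(3+5) − 4 = 12 → (12,3,5)
replace slot 3: 2·(12+3) − 5 = 25 → (12,3,25)
replace slot 1: 2·(3+25) − 12 = 44 → (44,3,25)
replace slot 2: 2·(44+25) − 3 = 135 → (44,135,25)

44,135,25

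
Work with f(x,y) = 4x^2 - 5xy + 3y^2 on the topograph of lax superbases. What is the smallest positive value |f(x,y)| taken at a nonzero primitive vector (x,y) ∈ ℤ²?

translate: b→3 (≡-5 mod 8), so (4,-5,3)→(4,3,2)
flip: (4,3,2)→(2,-3,4)
translate: b→1 (≡-3 mod 4), so (2,-3,4)→(2,1,3)
reduced (well bottom): (2,1,3) with a≤c, −a<b≤a
well minimum = a = 2

2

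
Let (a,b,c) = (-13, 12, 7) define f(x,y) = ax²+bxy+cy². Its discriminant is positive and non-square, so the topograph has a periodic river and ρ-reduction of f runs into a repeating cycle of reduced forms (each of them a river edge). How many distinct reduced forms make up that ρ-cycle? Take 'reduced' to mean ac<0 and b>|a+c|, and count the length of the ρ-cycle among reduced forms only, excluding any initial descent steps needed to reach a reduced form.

D = 508, ⌊√D⌋ = 22
river: ρ → (7,16,-9)
river: ρ → (-9,20,3)
river: ρ → (3,22,-2)
river: ρ → (-2,22,3)
river: ρ → (3,20,-9)
river: ρ → (-9,16,7)
river: ρ → (7,12,-13)
river: ρ → (-13,14,6)
river: ρ → (6,22,-1)
river: ρ → (-1,22,6)
river: ρ → (6,14,-13)
river: ρ → (-13,12,7)
ρ-cycle length = 12 (tail of 0 descent steps not counted)

12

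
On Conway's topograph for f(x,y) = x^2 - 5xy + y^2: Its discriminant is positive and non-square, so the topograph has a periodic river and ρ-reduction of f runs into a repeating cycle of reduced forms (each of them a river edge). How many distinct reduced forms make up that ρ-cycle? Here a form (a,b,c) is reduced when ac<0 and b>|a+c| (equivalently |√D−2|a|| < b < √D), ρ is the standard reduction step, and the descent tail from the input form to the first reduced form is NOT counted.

D = 21, ⌊√D⌋ = 4
descent: ρ → (1,3,-3)  [lands on river]
river: ρ → (-3,3,1)
ρ-cycle length = 2 (tail of 1 descent step not counted)

2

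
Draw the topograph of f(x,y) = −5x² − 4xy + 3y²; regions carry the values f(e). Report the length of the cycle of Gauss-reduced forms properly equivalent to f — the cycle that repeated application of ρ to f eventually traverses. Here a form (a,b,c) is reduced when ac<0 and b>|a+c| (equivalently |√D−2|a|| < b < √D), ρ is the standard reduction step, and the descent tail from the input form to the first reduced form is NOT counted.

D = 76, ⌊√D⌋ = 8
descent: ρ → (3,4,-5)  [lands on river]
river: ρ → (-5,6,2)
river: ρ → (2,6,-5)
river: ρ → (-5,4,3)
river: ρ → (3,8,-1)
river: ρ → (-1,8,3)
ρ-cycle length = 6 (tail of 1 descent step not counted)

6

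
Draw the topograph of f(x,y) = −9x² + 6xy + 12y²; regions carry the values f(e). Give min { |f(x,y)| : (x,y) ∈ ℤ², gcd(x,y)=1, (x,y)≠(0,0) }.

river: ρ → (12,18,-3)
river: ρ → (-3,18,12)
river: ρ → (12,6,-9)
river: ρ → (-9,12,9)
river: ρ → (9,6,-12)
river: ρ → (-12,18,3)
river: ρ → (3,18,-12)
river: ρ → (-12,6,9)
river: ρ → (9,12,-9)
river: ρ → (-9,6,12)
closes: descent 0, river 10
min |a| on river = 3

3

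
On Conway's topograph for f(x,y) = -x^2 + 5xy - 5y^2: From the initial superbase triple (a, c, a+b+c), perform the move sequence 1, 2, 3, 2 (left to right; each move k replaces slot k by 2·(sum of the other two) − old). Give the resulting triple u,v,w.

start (-1,-5,-1) = (f(1,0),f(0,1),f(1,1))
replace slot 1: 2·((-5)+(-1)) − (-1) = -11 → (-11,-5,-1)
replace slot 2: 2·((-11)+(-1)) − (-5) = -19 → (-11,-19,-1)
replace slot 3: 2·((-11)+(-19)) − (-1) = -59 → (-11,-19,-59)
replace slot 2: 2·((-11)+(-59)) − (-19) = -121 → (-11,-121,-59)

-11,-121,-59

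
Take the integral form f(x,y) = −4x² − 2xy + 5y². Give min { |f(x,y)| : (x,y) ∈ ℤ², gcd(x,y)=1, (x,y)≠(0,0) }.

descent: ρ → (5,2,-4)  [lands on river]
river: ρ → (-4,6,3)
river: ρ → (3,6,-4)
river: ρ → (-4,2,5)
river: ρ → (5,8,-1)
river: ρ → (-1,8,5)
closes: descent 1, river 6
min |a| on river = 1

1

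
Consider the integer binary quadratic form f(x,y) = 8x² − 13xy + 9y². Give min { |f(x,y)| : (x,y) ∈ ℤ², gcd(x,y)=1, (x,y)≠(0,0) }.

translate: b→3 (≡-13 mod 16), so (8,-13,9)→(8,3,4)
flip: (8,3,4)→(4,-3,8)
reduced (well bottom): (4,-3,8) with a≤c, −a<b≤a
well minimum = a = 4

4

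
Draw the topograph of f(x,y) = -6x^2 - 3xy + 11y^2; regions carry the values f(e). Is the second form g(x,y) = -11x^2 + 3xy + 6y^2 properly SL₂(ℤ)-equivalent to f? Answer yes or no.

D₁ = 273, D₂ = 273
river cycle of f (length 8): (-6, 9, 8), (8, 7, -7), (-7, 7, 8), (8, 9, -6), (-6, 15, 2), (2, 13, -13), (-13, 13, 2), (2, 15, -6)
river cycle of g (length 8): (6, 9, -8), (-8, 7, 7), (7, 7, -8), (-8, 9, 6), (6, 15, -2), (-2, 13, 13), (13, 13, -2), (-2, 15, 6)
cycles differ ⇒ inequivalent

no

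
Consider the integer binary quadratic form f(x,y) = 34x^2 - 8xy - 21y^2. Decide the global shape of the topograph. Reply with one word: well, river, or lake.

D = b²−4ac = (-8)² − 4·34·(-21) = 2920
D > 0 non-square ⇒ indefinite ⇒ periodic river

river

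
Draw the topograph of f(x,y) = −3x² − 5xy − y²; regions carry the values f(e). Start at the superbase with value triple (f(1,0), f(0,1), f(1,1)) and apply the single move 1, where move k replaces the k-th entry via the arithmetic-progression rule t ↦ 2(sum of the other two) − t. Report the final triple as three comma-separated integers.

start (-3,-1,-9) = (f(1,0),f(0,1),f(1,1))
replace slot 1: 2·((-1)+(-9)) − (-3) = -17 → (-17,-1,-9)

-17,-1,-9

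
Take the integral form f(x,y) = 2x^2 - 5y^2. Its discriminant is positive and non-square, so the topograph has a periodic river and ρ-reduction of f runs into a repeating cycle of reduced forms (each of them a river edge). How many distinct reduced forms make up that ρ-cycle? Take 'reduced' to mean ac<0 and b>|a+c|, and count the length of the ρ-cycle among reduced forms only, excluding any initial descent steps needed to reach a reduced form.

D = 40, ⌊√D⌋ = 6
descent: ρ → (-5,0,2)
descent: ρ → (2,4,-3)  [lands on river]
river: ρ → (-3,2,3)
river: ρ → (3,4,-2)
river: ρ → (-2,4,3)
river: ρ → (3,2,-3)
river: ρ → (-3,4,2)
ρ-cycle length = 6 (tail of 2 descent steps not counted)

6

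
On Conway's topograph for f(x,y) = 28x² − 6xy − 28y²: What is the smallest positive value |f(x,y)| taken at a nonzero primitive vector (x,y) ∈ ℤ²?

descent: ρ → (-28,6,28)  [lands on river]
river: ρ → (28,50,-6)
river: ρ → (-6,46,44)
river: ρ → (44,42,-8)
river: ρ → (-8,54,8)
river: ρ → (8,42,-44)
river: ρ → (-44,46,6)
river: ρ → (6,50,-28)
closes: descent 1, river 8
min |a| on river = 6

6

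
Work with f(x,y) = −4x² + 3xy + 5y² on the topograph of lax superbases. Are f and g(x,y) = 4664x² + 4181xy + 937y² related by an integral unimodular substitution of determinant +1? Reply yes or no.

D₁ = 89, D₂ = 89
river cycle of f (length 14): (5, 7, -2), (-2, 9, 1), (1, 9, -2), (-2, 7, 5), (5, 3, -4), (-4, 5, 4), (4, 3, -5), (-5, 7, 2), (2, 9, -1), (-1, 9, 2), … (4 more)
river cycle of g (length 14): (5, 7, -2), (-2, 9, 1), (1, 9, -2), (-2, 7, 5), (5, 3, -4), (-4, 5, 4), (4, 3, -5), (-5, 7, 2), (2, 9, -1), (-1, 9, 2), … (4 more)
cycles coincide ⇒ equivalent

yes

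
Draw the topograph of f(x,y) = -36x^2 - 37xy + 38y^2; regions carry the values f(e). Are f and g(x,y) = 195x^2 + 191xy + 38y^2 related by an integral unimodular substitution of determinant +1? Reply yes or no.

D₁ = 6841, D₂ = 6841
river cycle of f (length 290): (38, 37, -36), (-36, 35, 39), (39, 43, -32), (-32, 21, 50), (50, 79, -3), (-3, 77, 76), (76, 75, -4), (-4, 77, 57), (57, 37, -24), (-24, 59, 35), … (280 more)
river cycle of g (length 290): (38, 37, -36), (-36, 35, 39), (39, 43, -32), (-32, 21, 50), (50, 79, -3), (-3, 77, 76), (76, 75, -4), (-4, 77, 57), (57, 37, -24), (-24, 59, 35), … (280 more)
cycles coincide ⇒ equivalent

yes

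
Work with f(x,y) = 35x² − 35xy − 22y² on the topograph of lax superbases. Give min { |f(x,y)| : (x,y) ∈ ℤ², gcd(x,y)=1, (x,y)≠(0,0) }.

descent: ρ → (-22,35,35)  [lands on river]
river: ρ → (35,35,-22)
river: ρ → (-22,53,17)
river: ρ → (17,49,-28)
river: ρ → (-28,63,3)
river: ρ → (3,63,-28)
river: ρ → (-28,49,17)
river: ρ → (17,53,-22)
closes: descent 1, river 8
min |a| on river = 3

3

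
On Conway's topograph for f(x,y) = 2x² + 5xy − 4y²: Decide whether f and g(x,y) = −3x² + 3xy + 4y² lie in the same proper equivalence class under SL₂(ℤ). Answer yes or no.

D₁ = 57, D₂ = 57
river cycle of f (length 6): (-4, 3, 3), (3, 3, -4), (-4, 5, 2), (2, 7, -1), (-1, 7, 2), (2, 5, -4)
river cycle of g (length 6): (4, 5, -2), (-2, 7, 1), (1, 7, -2), (-2, 5, 4), (4, 3, -3), (-3, 3, 4)
cycles differ ⇒ inequivalent

no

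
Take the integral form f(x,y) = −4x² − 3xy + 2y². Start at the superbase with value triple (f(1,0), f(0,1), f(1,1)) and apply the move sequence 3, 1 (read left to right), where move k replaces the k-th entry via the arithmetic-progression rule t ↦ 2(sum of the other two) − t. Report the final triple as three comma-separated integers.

start (-4,2,-5) = (f(1,0),f(0,1),f(1,1))
replace slot 3: 2·((-4)+2) − (-5) = 1 → (-4,2,1)
replace slot 1: 2·(2+1) − (-4) = 10 → (10,2,1)

10,2,1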